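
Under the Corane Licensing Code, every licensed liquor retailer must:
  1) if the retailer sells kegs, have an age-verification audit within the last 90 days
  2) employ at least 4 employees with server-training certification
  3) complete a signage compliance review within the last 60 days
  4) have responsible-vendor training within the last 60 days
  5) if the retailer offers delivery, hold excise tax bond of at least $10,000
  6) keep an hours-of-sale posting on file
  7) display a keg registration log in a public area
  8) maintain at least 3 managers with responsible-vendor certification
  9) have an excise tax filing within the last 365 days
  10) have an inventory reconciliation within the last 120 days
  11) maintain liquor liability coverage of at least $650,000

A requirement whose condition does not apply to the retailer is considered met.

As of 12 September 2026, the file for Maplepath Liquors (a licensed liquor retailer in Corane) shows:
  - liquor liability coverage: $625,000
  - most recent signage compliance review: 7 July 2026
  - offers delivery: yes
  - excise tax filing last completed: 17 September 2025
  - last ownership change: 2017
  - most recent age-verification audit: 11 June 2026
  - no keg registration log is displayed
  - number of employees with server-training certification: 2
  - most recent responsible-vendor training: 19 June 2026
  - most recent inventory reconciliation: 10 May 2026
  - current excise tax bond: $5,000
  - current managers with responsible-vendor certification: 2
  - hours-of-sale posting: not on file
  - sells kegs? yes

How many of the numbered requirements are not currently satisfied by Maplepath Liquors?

1. condition 'sells kegs' holds; age-verification audit 93 days ago vs limit 90 → not met
2. employees with server-training certification 2 < 4 → not met
3. signage compliance review 67 days ago vs limit 60 → not met
4. responsible-vendor training 85 days ago vs limit 60 → not met
5. condition 'offers delivery' holds; excise tax bond $5,000 < $10,000 → not met
6. hours-of-sale posting absent → not met
7. keg registration log absent → not met
8. managers with responsible-vendor certification 2 < 3 → not met
9. excise tax filing 360 days ago vs limit 365 → met
10. inventory reconciliation 125 days ago vs limit 120 → not met
11. liquor liability coverage $625,000 < $650,000 → not met
Not met: 10 of 11

10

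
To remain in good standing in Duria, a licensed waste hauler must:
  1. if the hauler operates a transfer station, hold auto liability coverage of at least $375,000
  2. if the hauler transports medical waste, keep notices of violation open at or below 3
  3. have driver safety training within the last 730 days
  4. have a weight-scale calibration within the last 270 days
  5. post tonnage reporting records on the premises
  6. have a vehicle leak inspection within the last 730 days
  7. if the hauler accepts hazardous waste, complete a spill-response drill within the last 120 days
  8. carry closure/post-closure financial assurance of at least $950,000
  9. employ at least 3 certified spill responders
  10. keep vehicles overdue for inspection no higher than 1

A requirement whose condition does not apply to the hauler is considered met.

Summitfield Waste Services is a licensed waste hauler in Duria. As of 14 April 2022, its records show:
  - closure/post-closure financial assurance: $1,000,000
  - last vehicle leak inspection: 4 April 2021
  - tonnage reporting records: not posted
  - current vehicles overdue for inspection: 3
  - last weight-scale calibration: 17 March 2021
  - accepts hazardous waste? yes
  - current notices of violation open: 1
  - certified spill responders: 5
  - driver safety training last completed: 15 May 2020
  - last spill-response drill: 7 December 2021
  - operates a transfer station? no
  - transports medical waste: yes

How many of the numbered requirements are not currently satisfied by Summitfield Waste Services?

1. condition 'operates a transfer station' does not hold → requirement n/a → met
2. condition 'transports medical waste' holds; notices of violation open 1 ≤ 3 → met
3. driver safety training 699 days ago vs limit 730 → met
4. weight-scale calibration 393 days ago vs limit 270 → not met
5. tonnage reporting records absent → not met
6. vehicle leak inspection 375 days ago vs limit 730 → met
7. condition 'accepts hazardous waste' holds; spill-response drill 128 days ago vs limit 120 → not met
8. closure/post-closure financial assurance $1,000,000 ≥ $950,000 → met
9. certified spill responders 5 ≥ 3 → met
10. vehicles overdue for inspection 3 > 1 → not met
Not met: 4 of 10

4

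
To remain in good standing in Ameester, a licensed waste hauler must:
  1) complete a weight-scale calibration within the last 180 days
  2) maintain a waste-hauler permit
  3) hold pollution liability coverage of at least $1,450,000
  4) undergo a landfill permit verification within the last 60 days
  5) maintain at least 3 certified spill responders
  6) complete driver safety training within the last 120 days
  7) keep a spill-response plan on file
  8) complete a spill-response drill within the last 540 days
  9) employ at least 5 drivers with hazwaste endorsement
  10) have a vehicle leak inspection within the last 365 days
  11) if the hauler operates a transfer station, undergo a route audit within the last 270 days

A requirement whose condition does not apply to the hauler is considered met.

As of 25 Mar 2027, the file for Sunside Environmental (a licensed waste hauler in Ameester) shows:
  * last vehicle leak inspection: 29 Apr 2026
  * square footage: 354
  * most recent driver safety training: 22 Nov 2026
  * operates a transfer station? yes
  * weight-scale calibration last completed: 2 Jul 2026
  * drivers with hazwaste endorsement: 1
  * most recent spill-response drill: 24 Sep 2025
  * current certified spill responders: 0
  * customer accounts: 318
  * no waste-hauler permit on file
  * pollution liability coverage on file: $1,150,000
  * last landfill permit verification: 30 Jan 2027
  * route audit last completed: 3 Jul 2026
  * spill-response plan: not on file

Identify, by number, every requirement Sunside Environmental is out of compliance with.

1, 2, 3, 5, 6, 7, 8, 9

1. weight-scale calibration 266 days ago vs limit 180 → not met
2. waste-hauler permit absent → not met
3. pollution liability coverage $1,150,000 < $1,450,000 → not met
4. landfill permit verification 54 days ago vs limit 60 → met
5. certified spill responders 0 < 3 → not met
6. driver safety training 123 days ago vs limit 120 → not met
7. spill-response plan absent → not met
8. spill-response drill 547 days ago vs limit 540 → not met
9. drivers with hazwaste endorsement 1 < 5 → not met
10. vehicle leak inspection 330 days ago vs limit 365 → met
11. condition 'operates a transfer station' holds; route audit 265 days ago vs limit 270 → met
Not met: 1, 2, 3, 5, 6, 7, 8, 9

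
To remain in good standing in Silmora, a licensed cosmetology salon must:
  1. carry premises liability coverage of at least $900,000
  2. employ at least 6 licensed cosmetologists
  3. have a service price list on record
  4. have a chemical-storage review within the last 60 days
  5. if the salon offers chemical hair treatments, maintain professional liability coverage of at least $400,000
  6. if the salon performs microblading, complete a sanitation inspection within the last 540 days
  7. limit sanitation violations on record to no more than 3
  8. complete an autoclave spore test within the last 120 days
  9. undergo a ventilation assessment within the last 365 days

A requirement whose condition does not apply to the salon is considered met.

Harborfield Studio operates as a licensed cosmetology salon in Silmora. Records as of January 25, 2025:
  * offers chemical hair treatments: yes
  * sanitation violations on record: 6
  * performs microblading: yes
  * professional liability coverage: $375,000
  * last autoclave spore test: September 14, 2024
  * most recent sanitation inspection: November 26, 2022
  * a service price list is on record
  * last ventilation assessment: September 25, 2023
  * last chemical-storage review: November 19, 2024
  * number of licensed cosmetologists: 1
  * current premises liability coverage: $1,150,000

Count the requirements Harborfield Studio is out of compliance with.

1. premises liability coverage $1,150,000 ≥ $900,000 → met
2. licensed cosmetologists 1 < 6 → not met
3. service price list present → met
4. chemical-storage review 67 days ago vs limit 60 → not met
5. condition 'offers chemical hair treatments' holds; professional liability coverage $375,000 < $400,000 → not met
6. condition 'performs microblading' holds; sanitation inspection 791 days ago vs limit 540 → not met
7. sanitation violations on record 6 > 3 → not met
8. autoclave spore test 133 days ago vs limit 120 → not met
9. ventilation assessment 488 days ago vs limit 365 → not met
Not met: 7 of 9

7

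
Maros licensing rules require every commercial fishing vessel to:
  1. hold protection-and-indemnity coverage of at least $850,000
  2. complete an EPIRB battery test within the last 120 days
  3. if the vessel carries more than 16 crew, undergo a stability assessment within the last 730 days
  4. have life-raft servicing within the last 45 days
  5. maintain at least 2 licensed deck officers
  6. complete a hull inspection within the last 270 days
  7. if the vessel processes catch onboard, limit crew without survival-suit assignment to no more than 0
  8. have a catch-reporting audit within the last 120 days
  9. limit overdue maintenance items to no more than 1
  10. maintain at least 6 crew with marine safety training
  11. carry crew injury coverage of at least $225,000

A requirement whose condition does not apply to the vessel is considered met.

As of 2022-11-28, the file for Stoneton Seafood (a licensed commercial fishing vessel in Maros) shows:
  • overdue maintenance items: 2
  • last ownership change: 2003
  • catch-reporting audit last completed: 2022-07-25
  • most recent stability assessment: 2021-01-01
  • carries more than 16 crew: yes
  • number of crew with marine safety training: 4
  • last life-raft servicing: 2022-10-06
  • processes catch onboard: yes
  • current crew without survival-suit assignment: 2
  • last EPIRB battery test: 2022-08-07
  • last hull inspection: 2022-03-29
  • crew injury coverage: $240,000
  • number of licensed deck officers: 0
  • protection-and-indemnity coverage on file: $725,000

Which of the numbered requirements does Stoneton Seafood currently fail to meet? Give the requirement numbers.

1. protection-and-indemnity coverage $725,000 < $850,000 → not met
2. EPIRB battery test 113 days ago vs limit 120 → met
3. condition 'carries more than 16 crew' holds; stability assessment 696 days ago vs limit 730 → met
4. life-raft servicing 53 days ago vs limit 45 → not met
5. licensed deck officers 0 < 2 → not met
6. hull inspection 244 days ago vs limit 270 → met
7. condition 'processes catch onboard' holds; crew without survival-suit assignment 2 > 0 → not met
8. catch-reporting audit 126 days ago vs limit 120 → not met
9. overdue maintenance items 2 > 1 → not met
10. crew with marine safety training 4 < 6 → not met
11. crew injury coverage $240,000 ≥ $225,000 → met
Not met: 1, 4, 5, 7, 8, 9, 10

1, 4, 5, 7, 8, 9, 10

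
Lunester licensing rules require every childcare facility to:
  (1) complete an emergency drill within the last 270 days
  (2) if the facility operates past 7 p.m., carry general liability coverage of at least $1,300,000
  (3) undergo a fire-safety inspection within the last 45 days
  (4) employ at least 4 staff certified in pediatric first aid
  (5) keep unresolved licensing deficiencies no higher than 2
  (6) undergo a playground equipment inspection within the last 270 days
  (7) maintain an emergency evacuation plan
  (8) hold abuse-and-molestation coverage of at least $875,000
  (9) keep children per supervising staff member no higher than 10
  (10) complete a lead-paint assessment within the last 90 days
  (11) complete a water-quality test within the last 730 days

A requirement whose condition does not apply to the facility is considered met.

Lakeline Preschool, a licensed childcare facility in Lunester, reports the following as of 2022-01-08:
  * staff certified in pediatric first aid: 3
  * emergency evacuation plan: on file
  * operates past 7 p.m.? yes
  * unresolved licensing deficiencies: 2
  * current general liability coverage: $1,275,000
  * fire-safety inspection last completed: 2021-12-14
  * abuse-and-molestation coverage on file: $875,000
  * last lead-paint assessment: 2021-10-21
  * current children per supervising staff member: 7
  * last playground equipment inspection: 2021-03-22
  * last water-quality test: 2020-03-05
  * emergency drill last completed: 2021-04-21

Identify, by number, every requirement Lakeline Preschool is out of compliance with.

1. emergency drill 262 days ago vs limit 270 → met
2. condition 'operates past 7 p.m.' holds; general liability coverage $1,275,000 < $1,300,000 → not met
3. fire-safety inspection 25 days ago vs limit 45 → met
4. staff certified in pediatric first aid 3 < 4 → not met
5. unresolved licensing deficiencies 2 ≤ 2 → met
6. playground equipment inspection 292 days ago vs limit 270 → not met
7. emergency evacuation plan present → met
8. abuse-and-molestation coverage $875,000 ≥ $875,000 → met
9. children per supervising staff member 7 ≤ 10 → met
10. lead-paint assessment 79 days ago vs limit 90 → met
11. water-quality test 674 days ago vs limit 730 → met
Not met: 2, 4, 6

2, 4, 6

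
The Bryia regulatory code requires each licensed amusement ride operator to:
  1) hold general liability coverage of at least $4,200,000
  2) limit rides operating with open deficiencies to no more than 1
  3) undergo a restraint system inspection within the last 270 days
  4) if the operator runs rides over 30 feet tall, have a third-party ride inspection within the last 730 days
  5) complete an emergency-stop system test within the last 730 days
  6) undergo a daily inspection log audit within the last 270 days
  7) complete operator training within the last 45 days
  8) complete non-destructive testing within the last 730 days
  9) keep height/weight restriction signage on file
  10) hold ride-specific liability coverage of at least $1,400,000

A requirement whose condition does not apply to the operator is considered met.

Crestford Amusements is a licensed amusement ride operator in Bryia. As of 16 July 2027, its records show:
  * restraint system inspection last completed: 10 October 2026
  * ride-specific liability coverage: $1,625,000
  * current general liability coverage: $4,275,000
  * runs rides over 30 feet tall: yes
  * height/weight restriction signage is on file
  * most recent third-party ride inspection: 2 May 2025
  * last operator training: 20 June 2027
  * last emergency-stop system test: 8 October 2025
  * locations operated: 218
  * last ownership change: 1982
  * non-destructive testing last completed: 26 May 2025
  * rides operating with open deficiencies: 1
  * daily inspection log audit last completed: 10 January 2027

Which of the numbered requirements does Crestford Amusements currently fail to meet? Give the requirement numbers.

3, 4, 8

1. general liability coverage $4,275,000 ≥ $4,200,000 → met
2. rides operating with open deficiencies 1 ≤ 1 → met
3. restraint system inspection 279 days ago vs limit 270 → not met
4. condition 'runs rides over 30 feet tall' holds; third-party ride inspection 805 days ago vs limit 730 → not met
5. emergency-stop system test 646 days ago vs limit 730 → met
6. daily inspection log audit 187 days ago vs limit 270 → met
7. operator training 26 days ago vs limit 45 → met
8. non-destructive testing 781 days ago vs limit 730 → not met
9. height/weight restriction signage present → met
10. ride-specific liability coverage $1,625,000 ≥ $1,400,000 → met
Not met: 3, 4, 8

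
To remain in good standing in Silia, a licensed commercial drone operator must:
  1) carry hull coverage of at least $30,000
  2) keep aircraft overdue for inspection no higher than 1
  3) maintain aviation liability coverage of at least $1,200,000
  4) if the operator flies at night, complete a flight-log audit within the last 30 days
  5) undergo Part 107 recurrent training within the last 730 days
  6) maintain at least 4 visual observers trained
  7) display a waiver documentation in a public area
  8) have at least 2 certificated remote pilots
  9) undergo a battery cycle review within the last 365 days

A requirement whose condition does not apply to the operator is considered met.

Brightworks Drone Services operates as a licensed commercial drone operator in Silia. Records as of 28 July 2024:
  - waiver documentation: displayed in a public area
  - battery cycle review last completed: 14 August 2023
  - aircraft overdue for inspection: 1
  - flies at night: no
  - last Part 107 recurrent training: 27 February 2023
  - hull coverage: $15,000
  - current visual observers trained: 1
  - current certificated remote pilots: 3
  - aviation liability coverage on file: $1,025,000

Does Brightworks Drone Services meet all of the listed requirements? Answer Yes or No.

No

1. hull coverage $15,000 < $30,000 → not met
2. aircraft overdue for inspection 1 ≤ 1 → met
3. aviation liability coverage $1,025,000 < $1,200,000 → not met
4. condition 'flies at night' does not hold → requirement n/a → met
5. Part 107 recurrent training 517 days ago vs limit 730 → met
6. visual observers trained 1 < 4 → not met
7. waiver documentation present → met
8. certificated remote pilots 3 ≥ 2 → met
9. battery cycle review 349 days ago vs limit 365 → met
Not met: 1, 3, 6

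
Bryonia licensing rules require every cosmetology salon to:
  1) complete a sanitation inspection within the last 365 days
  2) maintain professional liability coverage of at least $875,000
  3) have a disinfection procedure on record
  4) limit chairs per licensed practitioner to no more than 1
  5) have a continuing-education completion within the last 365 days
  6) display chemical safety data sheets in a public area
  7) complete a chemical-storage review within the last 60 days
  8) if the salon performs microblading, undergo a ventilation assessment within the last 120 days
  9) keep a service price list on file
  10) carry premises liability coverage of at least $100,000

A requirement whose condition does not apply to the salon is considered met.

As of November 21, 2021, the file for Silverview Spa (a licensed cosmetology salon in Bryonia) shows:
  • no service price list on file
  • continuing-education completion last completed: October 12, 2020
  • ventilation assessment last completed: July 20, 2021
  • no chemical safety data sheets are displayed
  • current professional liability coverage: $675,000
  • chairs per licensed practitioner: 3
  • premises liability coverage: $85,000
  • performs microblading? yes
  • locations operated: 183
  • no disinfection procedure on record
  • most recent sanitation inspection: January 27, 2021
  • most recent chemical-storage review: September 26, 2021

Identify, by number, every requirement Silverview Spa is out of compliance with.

1. sanitation inspection 298 days ago vs limit 365 → met
2. professional liability coverage $675,000 < $875,000 → not met
3. disinfection procedure absent → not met
4. chairs per licensed practitioner 3 > 1 → not met
5. continuing-education completion 405 days ago vs limit 365 → not met
6. chemical safety data sheets absent → not met
7. chemical-storage review 56 days ago vs limit 60 → met
8. condition 'performs microblading' holds; ventilation assessment 124 days ago vs limit 120 → not met
9. service price list absent → not met
10. premises liability coverage $85,000 < $100,000 → not met
Not met: 2, 3, 4, 5, 6, 8, 9, 10

2, 3, 4, 5, 6, 8, 9, 10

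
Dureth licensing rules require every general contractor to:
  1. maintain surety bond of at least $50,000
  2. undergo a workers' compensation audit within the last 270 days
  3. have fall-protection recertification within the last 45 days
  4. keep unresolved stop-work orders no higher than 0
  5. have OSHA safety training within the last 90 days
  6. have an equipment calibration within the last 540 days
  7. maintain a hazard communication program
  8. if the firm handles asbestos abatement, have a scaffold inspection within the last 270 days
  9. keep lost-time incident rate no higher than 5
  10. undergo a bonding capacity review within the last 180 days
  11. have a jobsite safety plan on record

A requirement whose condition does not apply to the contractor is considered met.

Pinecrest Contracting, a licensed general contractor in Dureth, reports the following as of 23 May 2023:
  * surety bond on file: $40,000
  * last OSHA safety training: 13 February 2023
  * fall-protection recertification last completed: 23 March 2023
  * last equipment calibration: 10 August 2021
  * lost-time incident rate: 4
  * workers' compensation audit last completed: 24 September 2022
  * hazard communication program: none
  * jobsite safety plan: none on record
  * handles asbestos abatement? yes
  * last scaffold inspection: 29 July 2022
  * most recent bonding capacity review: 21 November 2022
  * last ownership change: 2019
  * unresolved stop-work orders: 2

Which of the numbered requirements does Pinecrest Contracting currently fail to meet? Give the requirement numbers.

1, 3, 4, 5, 6, 7, 8, 10, 11

1. surety bond $40,000 < $50,000 → not met
2. workers' compensation audit 241 days ago vs limit 270 → met
3. fall-protection recertification 61 days ago vs limit 45 → not met
4. unresolved stop-work orders 2 > 0 → not met
5. OSHA safety training 99 days ago vs limit 90 → not met
6. equipment calibration 651 days ago vs limit 540 → not met
7. hazard communication program absent → not met
8. condition 'handles asbestos abatement' holds; scaffold inspection 298 days ago vs limit 270 → not met
9. lost-time incident rate 4 ≤ 5 → met
10. bonding capacity review 183 days ago vs limit 180 → not met
11. jobsite safety plan absent → not met
Not met: 1, 3, 4, 5, 6, 7, 8, 10, 11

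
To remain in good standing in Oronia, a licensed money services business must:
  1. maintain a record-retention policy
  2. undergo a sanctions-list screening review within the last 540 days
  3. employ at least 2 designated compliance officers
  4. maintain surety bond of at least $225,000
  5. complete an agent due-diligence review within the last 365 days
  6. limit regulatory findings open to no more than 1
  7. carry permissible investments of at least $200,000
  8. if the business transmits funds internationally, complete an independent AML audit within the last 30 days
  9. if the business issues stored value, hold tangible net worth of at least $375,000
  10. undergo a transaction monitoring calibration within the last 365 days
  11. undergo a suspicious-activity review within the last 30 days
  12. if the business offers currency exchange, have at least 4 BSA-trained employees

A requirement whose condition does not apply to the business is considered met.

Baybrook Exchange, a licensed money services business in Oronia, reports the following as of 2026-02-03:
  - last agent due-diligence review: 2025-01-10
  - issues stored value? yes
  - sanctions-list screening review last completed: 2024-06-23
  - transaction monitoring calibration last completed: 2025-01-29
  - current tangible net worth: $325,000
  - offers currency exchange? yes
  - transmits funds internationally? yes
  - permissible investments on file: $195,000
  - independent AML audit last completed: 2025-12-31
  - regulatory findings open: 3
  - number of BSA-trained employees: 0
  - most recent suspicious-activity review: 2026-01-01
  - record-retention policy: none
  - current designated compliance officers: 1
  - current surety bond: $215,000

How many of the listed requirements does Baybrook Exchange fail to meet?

1. record-retention policy absent → not met
2. sanctions-list screening review 590 days ago vs limit 540 → not met
3. designated compliance officers 1 < 2 → not met
4. surety bond $215,000 < $225,000 → not met
5. agent due-diligence review 389 days ago vs limit 365 → not met
6. regulatory findings open 3 > 1 → not met
7. permissible investments $195,000 < $200,000 → not met
8. condition 'transmits funds internationally' holds; independent AML audit 34 days ago vs limit 30 → not met
9. condition 'issues stored value' holds; tangible net worth $325,000 < $375,000 → not met
10. transaction monitoring calibration 370 days ago vs limit 365 → not met
11. suspicious-activity review 33 days ago vs limit 30 → not met
12. condition 'offers currency exchange' holds; BSA-trained employees 0 < 4 → not met
Not met: 12 of 12

12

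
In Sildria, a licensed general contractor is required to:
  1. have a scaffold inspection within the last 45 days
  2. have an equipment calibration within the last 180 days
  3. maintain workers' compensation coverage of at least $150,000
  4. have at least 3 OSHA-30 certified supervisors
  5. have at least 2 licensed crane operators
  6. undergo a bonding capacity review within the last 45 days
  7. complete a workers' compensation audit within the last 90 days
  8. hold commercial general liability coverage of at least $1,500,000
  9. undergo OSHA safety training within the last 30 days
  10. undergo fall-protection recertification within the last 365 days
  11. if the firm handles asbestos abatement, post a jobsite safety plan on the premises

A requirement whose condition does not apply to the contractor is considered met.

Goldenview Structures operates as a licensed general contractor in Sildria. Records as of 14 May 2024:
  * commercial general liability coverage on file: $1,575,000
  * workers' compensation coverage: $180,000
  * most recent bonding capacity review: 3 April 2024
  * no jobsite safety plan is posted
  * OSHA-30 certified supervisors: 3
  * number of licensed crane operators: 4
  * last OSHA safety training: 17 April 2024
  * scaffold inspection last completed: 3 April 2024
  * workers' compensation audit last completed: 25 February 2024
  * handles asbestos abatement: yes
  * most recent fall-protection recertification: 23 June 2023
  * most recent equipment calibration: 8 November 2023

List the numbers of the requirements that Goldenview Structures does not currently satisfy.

1. scaffold inspection 41 days ago vs limit 45 → met
2. equipment calibration 188 days ago vs limit 180 → not met
3. workers' compensation coverage $180,000 ≥ $150,000 → met
4. OSHA-30 certified supervisors 3 ≥ 3 → met
5. licensed crane operators 4 ≥ 2 → met
6. bonding capacity review 41 days ago vs limit 45 → met
7. workers' compensation audit 79 days ago vs limit 90 → met
8. commercial general liability coverage $1,575,000 ≥ $1,500,000 → met
9. OSHA safety training 27 days ago vs limit 30 → met
10. fall-protection recertification 326 days ago vs limit 365 → met
11. condition 'handles asbestos abatement' holds; jobsite safety plan absent → not met
Not met: 2, 11

2, 11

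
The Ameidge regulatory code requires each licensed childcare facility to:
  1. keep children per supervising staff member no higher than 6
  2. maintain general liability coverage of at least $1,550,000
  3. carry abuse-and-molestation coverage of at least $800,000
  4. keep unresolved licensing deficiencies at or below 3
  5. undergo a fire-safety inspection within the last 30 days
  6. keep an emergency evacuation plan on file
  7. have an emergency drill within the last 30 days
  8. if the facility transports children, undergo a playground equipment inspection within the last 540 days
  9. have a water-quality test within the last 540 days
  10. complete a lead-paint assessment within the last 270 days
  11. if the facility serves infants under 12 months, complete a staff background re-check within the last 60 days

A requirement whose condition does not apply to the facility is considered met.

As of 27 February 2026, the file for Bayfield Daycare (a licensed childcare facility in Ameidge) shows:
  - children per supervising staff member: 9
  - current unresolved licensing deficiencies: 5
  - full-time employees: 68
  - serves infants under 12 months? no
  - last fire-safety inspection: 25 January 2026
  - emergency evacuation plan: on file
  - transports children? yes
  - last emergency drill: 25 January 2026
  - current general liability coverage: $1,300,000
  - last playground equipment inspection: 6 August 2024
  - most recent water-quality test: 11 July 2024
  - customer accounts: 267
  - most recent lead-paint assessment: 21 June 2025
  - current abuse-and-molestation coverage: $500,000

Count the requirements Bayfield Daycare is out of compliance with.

1. children per supervising staff member 9 > 6 → not met
2. general liability coverage $1,300,000 < $1,550,000 → not met
3. abuse-and-molestation coverage $500,000 < $800,000 → not met
4. unresolved licensing deficiencies 5 > 3 → not met
5. fire-safety inspection 33 days ago vs limit 30 → not met
6. emergency evacuation plan present → met
7. emergency drill 33 days ago vs limit 30 → not met
8. condition 'transports children' holds; playground equipment inspection 570 days ago vs limit 540 → not met
9. water-quality test 596 days ago vs limit 540 → not met
10. lead-paint assessment 251 days ago vs limit 270 → met
11. condition 'serves infants under 12 months' does not hold → requirement n/a → met
Not met: 8 of 11

8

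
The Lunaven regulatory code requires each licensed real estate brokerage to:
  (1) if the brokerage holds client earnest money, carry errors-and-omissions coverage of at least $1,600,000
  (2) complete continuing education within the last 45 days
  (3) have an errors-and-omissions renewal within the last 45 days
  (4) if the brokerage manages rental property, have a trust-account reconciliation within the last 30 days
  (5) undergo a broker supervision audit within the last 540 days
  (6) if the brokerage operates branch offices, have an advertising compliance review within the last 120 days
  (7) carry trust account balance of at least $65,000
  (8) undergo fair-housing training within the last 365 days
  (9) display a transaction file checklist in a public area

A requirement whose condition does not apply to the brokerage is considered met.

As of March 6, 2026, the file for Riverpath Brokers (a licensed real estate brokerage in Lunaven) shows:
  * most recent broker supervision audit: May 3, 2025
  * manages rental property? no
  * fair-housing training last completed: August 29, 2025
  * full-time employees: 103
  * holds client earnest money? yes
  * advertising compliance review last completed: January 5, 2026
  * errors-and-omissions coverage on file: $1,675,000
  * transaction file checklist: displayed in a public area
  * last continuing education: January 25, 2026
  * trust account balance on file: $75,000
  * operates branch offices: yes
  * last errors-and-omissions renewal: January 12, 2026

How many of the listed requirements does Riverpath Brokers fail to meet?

1. condition 'holds client earnest money' holds; errors-and-omissions coverage $1,675,000 ≥ $1,600,000 → met
2. continuing education 40 days ago vs limit 45 → met
3. errors-and-omissions renewal 53 days ago vs limit 45 → not met
4. condition 'manages rental property' does not hold → requirement n/a → met
5. broker supervision audit 307 days ago vs limit 540 → met
6. condition 'operates branch offices' holds; advertising compliance review 60 days ago vs limit 120 → met
7. trust account balance $75,000 ≥ $65,000 → met
8. fair-housing training 189 days ago vs limit 365 → met
9. transaction file checklist present → met
Not met: 1 of 9

1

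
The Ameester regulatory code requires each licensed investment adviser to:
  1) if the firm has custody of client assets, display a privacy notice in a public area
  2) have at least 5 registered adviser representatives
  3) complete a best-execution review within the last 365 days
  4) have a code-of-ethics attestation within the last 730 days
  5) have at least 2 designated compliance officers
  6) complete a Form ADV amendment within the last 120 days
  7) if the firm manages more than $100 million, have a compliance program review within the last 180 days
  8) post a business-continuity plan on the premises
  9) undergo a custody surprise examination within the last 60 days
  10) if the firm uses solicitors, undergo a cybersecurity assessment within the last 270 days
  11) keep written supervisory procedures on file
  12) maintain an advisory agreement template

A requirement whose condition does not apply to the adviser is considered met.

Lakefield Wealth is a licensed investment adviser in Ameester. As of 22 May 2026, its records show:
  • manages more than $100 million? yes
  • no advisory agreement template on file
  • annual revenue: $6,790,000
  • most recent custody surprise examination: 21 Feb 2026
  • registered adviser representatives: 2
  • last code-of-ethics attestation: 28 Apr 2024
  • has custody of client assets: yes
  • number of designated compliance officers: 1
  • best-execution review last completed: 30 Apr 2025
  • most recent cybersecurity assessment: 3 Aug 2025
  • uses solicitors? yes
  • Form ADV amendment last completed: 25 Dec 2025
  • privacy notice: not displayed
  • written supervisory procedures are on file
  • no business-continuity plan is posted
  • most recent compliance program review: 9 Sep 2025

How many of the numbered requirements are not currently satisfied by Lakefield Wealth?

11

1. condition 'has custody of client assets' holds; privacy notice absent → not met
2. registered adviser representatives 2 < 5 → not met
3. best-execution review 387 days ago vs limit 365 → not met
4. code-of-ethics attestation 754 days ago vs limit 730 → not met
5. designated compliance officers 1 < 2 → not met
6. Form ADV amendment 148 days ago vs limit 120 → not met
7. condition 'manages more than $100 million' holds; compliance program review 255 days ago vs limit 180 → not met
8. business-continuity plan absent → not met
9. custody surprise examination 90 days ago vs limit 60 → not met
10. condition 'uses solicitors' holds; cybersecurity assessment 292 days ago vs limit 270 → not met
11. written supervisory procedures present → met
12. advisory agreement template absent → not met
Not met: 11 of 12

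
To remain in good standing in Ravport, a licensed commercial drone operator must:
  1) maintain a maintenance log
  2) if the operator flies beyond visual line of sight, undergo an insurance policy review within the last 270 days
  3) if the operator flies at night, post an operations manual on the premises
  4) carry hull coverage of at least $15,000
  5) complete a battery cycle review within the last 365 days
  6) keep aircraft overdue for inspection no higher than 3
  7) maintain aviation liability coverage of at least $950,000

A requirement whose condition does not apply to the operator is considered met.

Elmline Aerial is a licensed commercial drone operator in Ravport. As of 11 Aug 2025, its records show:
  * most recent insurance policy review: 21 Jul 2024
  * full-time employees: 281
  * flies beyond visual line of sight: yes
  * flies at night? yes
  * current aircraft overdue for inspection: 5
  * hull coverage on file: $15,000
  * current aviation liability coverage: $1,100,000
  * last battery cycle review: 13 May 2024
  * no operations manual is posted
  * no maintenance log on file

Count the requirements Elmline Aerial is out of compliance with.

1. maintenance log absent → not met
2. condition 'flies beyond visual line of sight' holds; insurance policy review 386 days ago vs limit 270 → not met
3. condition 'flies at night' holds; operations manual absent → not met
4. hull coverage $15,000 ≥ $15,000 → met
5. battery cycle review 455 days ago vs limit 365 → not met
6. aircraft overdue for inspection 5 > 3 → not met
7. aviation liability coverage $1,100,000 ≥ $950,000 → met
Not met: 5 of 7

5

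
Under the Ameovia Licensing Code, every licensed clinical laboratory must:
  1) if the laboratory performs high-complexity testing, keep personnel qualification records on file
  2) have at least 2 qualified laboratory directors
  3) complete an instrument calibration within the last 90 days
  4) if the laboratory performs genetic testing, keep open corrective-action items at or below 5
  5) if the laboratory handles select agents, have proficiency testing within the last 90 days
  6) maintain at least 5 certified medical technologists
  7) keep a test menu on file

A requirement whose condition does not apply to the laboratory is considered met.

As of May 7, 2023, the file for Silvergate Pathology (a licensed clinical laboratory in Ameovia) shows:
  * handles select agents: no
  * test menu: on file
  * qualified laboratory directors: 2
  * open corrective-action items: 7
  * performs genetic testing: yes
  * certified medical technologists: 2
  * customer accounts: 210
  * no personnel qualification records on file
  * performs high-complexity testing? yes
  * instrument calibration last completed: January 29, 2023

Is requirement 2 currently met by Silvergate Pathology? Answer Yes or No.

Yes

2. qualified laboratory directors 2 ≥ 2 → met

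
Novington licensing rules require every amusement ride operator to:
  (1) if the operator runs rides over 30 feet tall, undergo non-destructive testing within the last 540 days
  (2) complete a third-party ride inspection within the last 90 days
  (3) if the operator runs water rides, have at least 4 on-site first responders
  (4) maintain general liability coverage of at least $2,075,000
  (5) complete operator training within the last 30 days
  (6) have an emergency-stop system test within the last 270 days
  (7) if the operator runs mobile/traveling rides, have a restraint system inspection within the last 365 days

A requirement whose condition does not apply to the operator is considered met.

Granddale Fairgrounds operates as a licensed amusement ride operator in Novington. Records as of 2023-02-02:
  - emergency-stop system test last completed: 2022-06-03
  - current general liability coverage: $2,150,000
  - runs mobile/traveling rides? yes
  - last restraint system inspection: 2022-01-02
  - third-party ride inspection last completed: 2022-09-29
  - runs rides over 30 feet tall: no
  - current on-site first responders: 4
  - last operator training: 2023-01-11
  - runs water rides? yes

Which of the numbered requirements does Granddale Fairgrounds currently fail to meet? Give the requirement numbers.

2, 7

1. condition 'runs rides over 30 feet tall' does not hold → requirement n/a → met
2. third-party ride inspection 126 days ago vs limit 90 → not met
3. condition 'runs water rides' holds; on-site first responders 4 ≥ 4 → met
4. general liability coverage $2,150,000 ≥ $2,075,000 → met
5. operator training 22 days ago vs limit 30 → met
6. emergency-stop system test 244 days ago vs limit 270 → met
7. condition 'runs mobile/traveling rides' holds; restraint system inspection 396 days ago vs limit 365 → not met
Not met: 2, 7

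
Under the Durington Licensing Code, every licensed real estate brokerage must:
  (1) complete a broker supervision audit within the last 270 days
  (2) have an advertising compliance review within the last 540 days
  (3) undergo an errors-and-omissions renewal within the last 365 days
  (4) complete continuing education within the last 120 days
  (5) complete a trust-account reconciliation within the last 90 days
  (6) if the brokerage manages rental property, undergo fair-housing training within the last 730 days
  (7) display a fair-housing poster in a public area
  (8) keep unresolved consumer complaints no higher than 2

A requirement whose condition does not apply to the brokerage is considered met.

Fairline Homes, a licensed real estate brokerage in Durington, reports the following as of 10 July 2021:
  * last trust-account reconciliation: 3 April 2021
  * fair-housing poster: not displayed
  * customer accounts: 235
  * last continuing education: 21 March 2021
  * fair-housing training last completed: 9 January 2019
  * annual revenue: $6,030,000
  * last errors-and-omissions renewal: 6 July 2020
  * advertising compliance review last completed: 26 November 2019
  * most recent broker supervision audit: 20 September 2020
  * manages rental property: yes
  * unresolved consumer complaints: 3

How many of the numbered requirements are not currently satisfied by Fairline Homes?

7

1. broker supervision audit 293 days ago vs limit 270 → not met
2. advertising compliance review 592 days ago vs limit 540 → not met
3. errors-and-omissions renewal 369 days ago vs limit 365 → not met
4. continuing education 111 days ago vs limit 120 → met
5. trust-account reconciliation 98 days ago vs limit 90 → not met
6. condition 'manages rental property' holds; fair-housing training 913 days ago vs limit 730 → not met
7. fair-housing poster absent → not met
8. unresolved consumer complaints 3 > 2 → not met
Not met: 7 of 8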